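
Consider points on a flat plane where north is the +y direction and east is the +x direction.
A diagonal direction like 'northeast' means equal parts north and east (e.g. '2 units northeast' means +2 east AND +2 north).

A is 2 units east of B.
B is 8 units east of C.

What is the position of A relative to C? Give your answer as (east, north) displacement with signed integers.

Place C at the origin (east=0, north=0).
  B is 8 units east of C: delta (east=+8, north=+0); B at (east=8, north=0).
  A is 2 units east of B: delta (east=+2, north=+0); A at (east=10, north=0).
Therefore A relative to C: (east=10, north=0).

Answer: A is at (east=10, north=0) relative to C.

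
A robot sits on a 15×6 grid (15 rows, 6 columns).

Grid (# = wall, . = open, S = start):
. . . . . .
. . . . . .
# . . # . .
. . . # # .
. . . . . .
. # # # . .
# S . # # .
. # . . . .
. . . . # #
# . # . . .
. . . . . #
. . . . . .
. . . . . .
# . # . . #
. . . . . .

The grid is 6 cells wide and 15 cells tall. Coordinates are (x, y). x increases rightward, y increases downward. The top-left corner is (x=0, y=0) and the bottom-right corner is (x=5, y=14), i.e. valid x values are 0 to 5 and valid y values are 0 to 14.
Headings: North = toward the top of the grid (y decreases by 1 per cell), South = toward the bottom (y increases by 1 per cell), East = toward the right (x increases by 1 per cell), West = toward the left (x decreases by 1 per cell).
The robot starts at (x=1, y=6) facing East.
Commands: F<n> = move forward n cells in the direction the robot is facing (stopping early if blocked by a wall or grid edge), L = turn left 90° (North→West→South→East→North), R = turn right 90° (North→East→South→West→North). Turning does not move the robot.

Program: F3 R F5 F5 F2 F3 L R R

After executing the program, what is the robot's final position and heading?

Answer: Final position: (x=2, y=8), facing West

Derivation:
Start: (x=1, y=6), facing East
  F3: move forward 1/3 (blocked), now at (x=2, y=6)
  R: turn right, now facing South
  F5: move forward 2/5 (blocked), now at (x=2, y=8)
  F5: move forward 0/5 (blocked), now at (x=2, y=8)
  F2: move forward 0/2 (blocked), now at (x=2, y=8)
  F3: move forward 0/3 (blocked), now at (x=2, y=8)
  L: turn left, now facing East
  R: turn right, now facing South
  R: turn right, now facing West
Final: (x=2, y=8), facing West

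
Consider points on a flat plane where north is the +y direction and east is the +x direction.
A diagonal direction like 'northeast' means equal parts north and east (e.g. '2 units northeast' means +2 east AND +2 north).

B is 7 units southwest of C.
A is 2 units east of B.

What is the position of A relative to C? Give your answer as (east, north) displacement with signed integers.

Answer: A is at (east=-5, north=-7) relative to C.

Derivation:
Place C at the origin (east=0, north=0).
  B is 7 units southwest of C: delta (east=-7, north=-7); B at (east=-7, north=-7).
  A is 2 units east of B: delta (east=+2, north=+0); A at (east=-5, north=-7).
Therefore A relative to C: (east=-5, north=-7).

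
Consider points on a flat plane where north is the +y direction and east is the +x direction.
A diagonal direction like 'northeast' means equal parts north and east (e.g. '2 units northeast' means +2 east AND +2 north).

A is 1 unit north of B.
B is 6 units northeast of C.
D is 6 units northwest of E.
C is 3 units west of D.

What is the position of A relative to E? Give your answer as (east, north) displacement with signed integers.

Answer: A is at (east=-3, north=13) relative to E.

Derivation:
Place E at the origin (east=0, north=0).
  D is 6 units northwest of E: delta (east=-6, north=+6); D at (east=-6, north=6).
  C is 3 units west of D: delta (east=-3, north=+0); C at (east=-9, north=6).
  B is 6 units northeast of C: delta (east=+6, north=+6); B at (east=-3, north=12).
  A is 1 unit north of B: delta (east=+0, north=+1); A at (east=-3, north=13).
Therefore A relative to E: (east=-3, north=13).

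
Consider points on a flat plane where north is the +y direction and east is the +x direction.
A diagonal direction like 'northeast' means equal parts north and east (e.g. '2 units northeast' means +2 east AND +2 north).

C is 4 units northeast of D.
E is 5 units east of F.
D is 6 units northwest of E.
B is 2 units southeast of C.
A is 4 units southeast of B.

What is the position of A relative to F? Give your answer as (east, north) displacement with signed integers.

Place F at the origin (east=0, north=0).
  E is 5 units east of F: delta (east=+5, north=+0); E at (east=5, north=0).
  D is 6 units northwest of E: delta (east=-6, north=+6); D at (east=-1, north=6).
  C is 4 units northeast of D: delta (east=+4, north=+4); C at (east=3, north=10).
  B is 2 units southeast of C: delta (east=+2, north=-2); B at (east=5, north=8).
  A is 4 units southeast of B: delta (east=+4, north=-4); A at (east=9, north=4).
Therefore A relative to F: (east=9, north=4).

Answer: A is at (east=9, north=4) relative to F.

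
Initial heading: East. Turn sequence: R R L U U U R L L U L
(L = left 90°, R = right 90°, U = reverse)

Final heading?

Answer: Final heading: North

Derivation:
Start: East
  R (right (90° clockwise)) -> South
  R (right (90° clockwise)) -> West
  L (left (90° counter-clockwise)) -> South
  U (U-turn (180°)) -> North
  U (U-turn (180°)) -> South
  U (U-turn (180°)) -> North
  R (right (90° clockwise)) -> East
  L (left (90° counter-clockwise)) -> North
  L (left (90° counter-clockwise)) -> West
  U (U-turn (180°)) -> East
  L (left (90° counter-clockwise)) -> North
Final: North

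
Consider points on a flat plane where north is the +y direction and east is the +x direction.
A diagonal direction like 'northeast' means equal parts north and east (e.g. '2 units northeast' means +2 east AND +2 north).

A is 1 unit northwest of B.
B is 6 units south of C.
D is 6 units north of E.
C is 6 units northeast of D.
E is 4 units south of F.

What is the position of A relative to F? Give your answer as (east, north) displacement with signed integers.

Place F at the origin (east=0, north=0).
  E is 4 units south of F: delta (east=+0, north=-4); E at (east=0, north=-4).
  D is 6 units north of E: delta (east=+0, north=+6); D at (east=0, north=2).
  C is 6 units northeast of D: delta (east=+6, north=+6); C at (east=6, north=8).
  B is 6 units south of C: delta (east=+0, north=-6); B at (east=6, north=2).
  A is 1 unit northwest of B: delta (east=-1, north=+1); A at (east=5, north=3).
Therefore A relative to F: (east=5, north=3).

Answer: A is at (east=5, north=3) relative to F.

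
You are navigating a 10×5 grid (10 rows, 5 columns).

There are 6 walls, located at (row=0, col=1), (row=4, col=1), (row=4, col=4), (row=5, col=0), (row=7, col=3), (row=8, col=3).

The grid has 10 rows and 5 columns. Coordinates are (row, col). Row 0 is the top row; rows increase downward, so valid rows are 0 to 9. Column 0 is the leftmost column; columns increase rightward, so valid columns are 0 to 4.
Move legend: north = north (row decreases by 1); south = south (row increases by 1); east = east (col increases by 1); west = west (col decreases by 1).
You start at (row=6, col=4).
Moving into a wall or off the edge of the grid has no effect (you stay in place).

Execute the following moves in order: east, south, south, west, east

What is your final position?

Answer: Final position: (row=8, col=4)

Derivation:
Start: (row=6, col=4)
  east (east): blocked, stay at (row=6, col=4)
  south (south): (row=6, col=4) -> (row=7, col=4)
  south (south): (row=7, col=4) -> (row=8, col=4)
  west (west): blocked, stay at (row=8, col=4)
  east (east): blocked, stay at (row=8, col=4)
Final: (row=8, col=4)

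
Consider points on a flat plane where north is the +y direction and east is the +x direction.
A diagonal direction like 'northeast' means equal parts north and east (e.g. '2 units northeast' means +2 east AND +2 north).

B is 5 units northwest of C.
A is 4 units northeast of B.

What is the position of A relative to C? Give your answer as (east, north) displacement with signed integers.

Answer: A is at (east=-1, north=9) relative to C.

Derivation:
Place C at the origin (east=0, north=0).
  B is 5 units northwest of C: delta (east=-5, north=+5); B at (east=-5, north=5).
  A is 4 units northeast of B: delta (east=+4, north=+4); A at (east=-1, north=9).
Therefore A relative to C: (east=-1, north=9).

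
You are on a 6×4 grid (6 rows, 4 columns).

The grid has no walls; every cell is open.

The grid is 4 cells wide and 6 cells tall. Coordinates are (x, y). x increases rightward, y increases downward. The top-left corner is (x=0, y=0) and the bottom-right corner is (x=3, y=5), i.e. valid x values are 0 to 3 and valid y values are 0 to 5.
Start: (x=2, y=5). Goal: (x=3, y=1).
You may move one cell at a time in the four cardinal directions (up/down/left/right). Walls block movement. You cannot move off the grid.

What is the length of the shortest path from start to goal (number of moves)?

Answer: Shortest path length: 5

Derivation:
BFS from (x=2, y=5) until reaching (x=3, y=1):
  Distance 0: (x=2, y=5)
  Distance 1: (x=2, y=4), (x=1, y=5), (x=3, y=5)
  Distance 2: (x=2, y=3), (x=1, y=4), (x=3, y=4), (x=0, y=5)
  Distance 3: (x=2, y=2), (x=1, y=3), (x=3, y=3), (x=0, y=4)
  Distance 4: (x=2, y=1), (x=1, y=2), (x=3, y=2), (x=0, y=3)
  Distance 5: (x=2, y=0), (x=1, y=1), (x=3, y=1), (x=0, y=2)  <- goal reached here
One shortest path (5 moves): (x=2, y=5) -> (x=3, y=5) -> (x=3, y=4) -> (x=3, y=3) -> (x=3, y=2) -> (x=3, y=1)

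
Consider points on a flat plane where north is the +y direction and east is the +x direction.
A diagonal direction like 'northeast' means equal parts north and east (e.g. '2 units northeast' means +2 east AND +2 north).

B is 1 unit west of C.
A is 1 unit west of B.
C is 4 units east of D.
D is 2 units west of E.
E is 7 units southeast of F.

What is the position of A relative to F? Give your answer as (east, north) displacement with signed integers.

Place F at the origin (east=0, north=0).
  E is 7 units southeast of F: delta (east=+7, north=-7); E at (east=7, north=-7).
  D is 2 units west of E: delta (east=-2, north=+0); D at (east=5, north=-7).
  C is 4 units east of D: delta (east=+4, north=+0); C at (east=9, north=-7).
  B is 1 unit west of C: delta (east=-1, north=+0); B at (east=8, north=-7).
  A is 1 unit west of B: delta (east=-1, north=+0); A at (east=7, north=-7).
Therefore A relative to F: (east=7, north=-7).

Answer: A is at (east=7, north=-7) relative to F.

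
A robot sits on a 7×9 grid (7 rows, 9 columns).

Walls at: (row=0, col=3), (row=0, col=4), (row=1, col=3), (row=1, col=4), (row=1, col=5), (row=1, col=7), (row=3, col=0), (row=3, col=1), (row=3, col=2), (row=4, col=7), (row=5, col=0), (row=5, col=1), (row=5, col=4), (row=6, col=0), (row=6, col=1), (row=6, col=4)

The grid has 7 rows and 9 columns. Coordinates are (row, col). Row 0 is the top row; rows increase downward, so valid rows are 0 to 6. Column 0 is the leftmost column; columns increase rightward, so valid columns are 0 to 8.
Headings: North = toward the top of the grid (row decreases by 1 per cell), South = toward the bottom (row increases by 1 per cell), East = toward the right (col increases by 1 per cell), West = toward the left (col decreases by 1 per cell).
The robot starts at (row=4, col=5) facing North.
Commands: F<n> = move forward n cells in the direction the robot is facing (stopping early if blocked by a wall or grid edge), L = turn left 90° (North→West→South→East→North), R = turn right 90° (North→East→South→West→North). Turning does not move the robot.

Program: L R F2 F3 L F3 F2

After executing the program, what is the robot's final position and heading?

Start: (row=4, col=5), facing North
  L: turn left, now facing West
  R: turn right, now facing North
  F2: move forward 2, now at (row=2, col=5)
  F3: move forward 0/3 (blocked), now at (row=2, col=5)
  L: turn left, now facing West
  F3: move forward 3, now at (row=2, col=2)
  F2: move forward 2, now at (row=2, col=0)
Final: (row=2, col=0), facing West

Answer: Final position: (row=2, col=0), facing West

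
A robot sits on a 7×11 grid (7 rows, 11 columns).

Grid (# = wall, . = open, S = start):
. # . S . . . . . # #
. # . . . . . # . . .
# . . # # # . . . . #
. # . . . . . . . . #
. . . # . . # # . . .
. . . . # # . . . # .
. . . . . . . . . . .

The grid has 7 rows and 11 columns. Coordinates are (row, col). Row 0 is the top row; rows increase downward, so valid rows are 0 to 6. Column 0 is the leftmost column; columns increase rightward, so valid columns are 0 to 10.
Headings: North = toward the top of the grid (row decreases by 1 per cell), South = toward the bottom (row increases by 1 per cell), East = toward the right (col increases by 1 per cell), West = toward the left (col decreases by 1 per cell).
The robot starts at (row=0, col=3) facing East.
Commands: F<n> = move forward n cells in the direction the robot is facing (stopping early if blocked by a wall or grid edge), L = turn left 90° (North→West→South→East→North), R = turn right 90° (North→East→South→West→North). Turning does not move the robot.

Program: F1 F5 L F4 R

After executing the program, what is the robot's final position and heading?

Answer: Final position: (row=0, col=8), facing East

Derivation:
Start: (row=0, col=3), facing East
  F1: move forward 1, now at (row=0, col=4)
  F5: move forward 4/5 (blocked), now at (row=0, col=8)
  L: turn left, now facing North
  F4: move forward 0/4 (blocked), now at (row=0, col=8)
  R: turn right, now facing East
Final: (row=0, col=8), facing East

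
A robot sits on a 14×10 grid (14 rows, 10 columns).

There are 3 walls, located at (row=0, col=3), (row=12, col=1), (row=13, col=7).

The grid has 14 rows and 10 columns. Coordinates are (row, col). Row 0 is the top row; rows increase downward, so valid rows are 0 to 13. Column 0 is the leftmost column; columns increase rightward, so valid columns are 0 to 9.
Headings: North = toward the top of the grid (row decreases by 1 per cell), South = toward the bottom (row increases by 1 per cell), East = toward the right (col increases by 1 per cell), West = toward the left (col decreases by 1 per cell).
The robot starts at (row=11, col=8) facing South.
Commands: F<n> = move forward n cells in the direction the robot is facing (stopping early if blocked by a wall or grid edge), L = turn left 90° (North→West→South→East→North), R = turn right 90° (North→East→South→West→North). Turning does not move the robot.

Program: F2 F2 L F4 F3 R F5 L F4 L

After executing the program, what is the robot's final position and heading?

Start: (row=11, col=8), facing South
  F2: move forward 2, now at (row=13, col=8)
  F2: move forward 0/2 (blocked), now at (row=13, col=8)
  L: turn left, now facing East
  F4: move forward 1/4 (blocked), now at (row=13, col=9)
  F3: move forward 0/3 (blocked), now at (row=13, col=9)
  R: turn right, now facing South
  F5: move forward 0/5 (blocked), now at (row=13, col=9)
  L: turn left, now facing East
  F4: move forward 0/4 (blocked), now at (row=13, col=9)
  L: turn left, now facing North
Final: (row=13, col=9), facing North

Answer: Final position: (row=13, col=9), facing North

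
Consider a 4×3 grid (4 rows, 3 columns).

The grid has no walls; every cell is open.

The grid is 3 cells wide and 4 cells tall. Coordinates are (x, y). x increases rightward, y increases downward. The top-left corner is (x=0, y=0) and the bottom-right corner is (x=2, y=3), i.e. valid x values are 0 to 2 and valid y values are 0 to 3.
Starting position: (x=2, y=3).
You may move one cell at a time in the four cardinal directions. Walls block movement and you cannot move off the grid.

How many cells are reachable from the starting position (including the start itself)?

Answer: Reachable cells: 12

Derivation:
BFS flood-fill from (x=2, y=3):
  Distance 0: (x=2, y=3)
  Distance 1: (x=2, y=2), (x=1, y=3)
  Distance 2: (x=2, y=1), (x=1, y=2), (x=0, y=3)
  Distance 3: (x=2, y=0), (x=1, y=1), (x=0, y=2)
  Distance 4: (x=1, y=0), (x=0, y=1)
  Distance 5: (x=0, y=0)
Total reachable: 12 (grid has 12 open cells total)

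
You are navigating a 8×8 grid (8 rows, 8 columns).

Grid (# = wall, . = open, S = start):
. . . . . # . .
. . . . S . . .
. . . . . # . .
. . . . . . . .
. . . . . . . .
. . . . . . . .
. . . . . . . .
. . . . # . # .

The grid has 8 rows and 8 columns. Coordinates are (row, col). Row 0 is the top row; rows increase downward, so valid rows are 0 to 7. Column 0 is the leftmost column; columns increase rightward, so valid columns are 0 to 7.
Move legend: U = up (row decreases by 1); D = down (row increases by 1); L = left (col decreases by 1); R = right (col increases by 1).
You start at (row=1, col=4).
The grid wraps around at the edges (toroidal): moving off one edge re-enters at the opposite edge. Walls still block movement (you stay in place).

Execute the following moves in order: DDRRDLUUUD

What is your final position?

Answer: Final position: (row=4, col=5)

Derivation:
Start: (row=1, col=4)
  D (down): (row=1, col=4) -> (row=2, col=4)
  D (down): (row=2, col=4) -> (row=3, col=4)
  R (right): (row=3, col=4) -> (row=3, col=5)
  R (right): (row=3, col=5) -> (row=3, col=6)
  D (down): (row=3, col=6) -> (row=4, col=6)
  L (left): (row=4, col=6) -> (row=4, col=5)
  U (up): (row=4, col=5) -> (row=3, col=5)
  U (up): blocked, stay at (row=3, col=5)
  U (up): blocked, stay at (row=3, col=5)
  D (down): (row=3, col=5) -> (row=4, col=5)
Final: (row=4, col=5)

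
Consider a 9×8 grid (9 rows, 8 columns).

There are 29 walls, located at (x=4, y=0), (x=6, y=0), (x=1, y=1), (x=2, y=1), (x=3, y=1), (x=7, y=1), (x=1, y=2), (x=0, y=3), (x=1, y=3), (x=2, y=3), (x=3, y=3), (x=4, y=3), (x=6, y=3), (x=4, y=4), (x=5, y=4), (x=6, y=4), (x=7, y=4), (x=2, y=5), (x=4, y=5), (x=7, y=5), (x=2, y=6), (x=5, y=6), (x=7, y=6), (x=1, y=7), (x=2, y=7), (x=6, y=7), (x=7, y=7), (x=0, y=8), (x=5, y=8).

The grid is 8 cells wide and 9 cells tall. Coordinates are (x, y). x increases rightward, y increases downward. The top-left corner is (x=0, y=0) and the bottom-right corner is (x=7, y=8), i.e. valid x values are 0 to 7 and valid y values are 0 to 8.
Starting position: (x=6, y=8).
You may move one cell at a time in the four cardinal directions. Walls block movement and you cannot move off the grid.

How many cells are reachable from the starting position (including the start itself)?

BFS flood-fill from (x=6, y=8):
  Distance 0: (x=6, y=8)
  Distance 1: (x=7, y=8)
Total reachable: 2 (grid has 43 open cells total)

Answer: Reachable cells: 2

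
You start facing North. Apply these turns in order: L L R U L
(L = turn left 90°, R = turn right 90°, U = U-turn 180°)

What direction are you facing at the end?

Start: North
  L (left (90° counter-clockwise)) -> West
  L (left (90° counter-clockwise)) -> South
  R (right (90° clockwise)) -> West
  U (U-turn (180°)) -> East
  L (left (90° counter-clockwise)) -> North
Final: North

Answer: Final heading: North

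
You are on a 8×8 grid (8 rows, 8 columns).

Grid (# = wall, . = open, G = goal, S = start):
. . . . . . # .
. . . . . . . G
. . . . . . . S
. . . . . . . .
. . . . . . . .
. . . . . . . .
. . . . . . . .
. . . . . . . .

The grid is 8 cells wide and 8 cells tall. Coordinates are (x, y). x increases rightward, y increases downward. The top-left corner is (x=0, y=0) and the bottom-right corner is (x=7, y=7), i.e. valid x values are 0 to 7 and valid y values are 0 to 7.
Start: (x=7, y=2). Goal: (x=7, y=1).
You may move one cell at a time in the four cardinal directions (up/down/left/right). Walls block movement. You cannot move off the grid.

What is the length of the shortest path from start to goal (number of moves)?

Answer: Shortest path length: 1

Derivation:
BFS from (x=7, y=2) until reaching (x=7, y=1):
  Distance 0: (x=7, y=2)
  Distance 1: (x=7, y=1), (x=6, y=2), (x=7, y=3)  <- goal reached here
One shortest path (1 moves): (x=7, y=2) -> (x=7, y=1)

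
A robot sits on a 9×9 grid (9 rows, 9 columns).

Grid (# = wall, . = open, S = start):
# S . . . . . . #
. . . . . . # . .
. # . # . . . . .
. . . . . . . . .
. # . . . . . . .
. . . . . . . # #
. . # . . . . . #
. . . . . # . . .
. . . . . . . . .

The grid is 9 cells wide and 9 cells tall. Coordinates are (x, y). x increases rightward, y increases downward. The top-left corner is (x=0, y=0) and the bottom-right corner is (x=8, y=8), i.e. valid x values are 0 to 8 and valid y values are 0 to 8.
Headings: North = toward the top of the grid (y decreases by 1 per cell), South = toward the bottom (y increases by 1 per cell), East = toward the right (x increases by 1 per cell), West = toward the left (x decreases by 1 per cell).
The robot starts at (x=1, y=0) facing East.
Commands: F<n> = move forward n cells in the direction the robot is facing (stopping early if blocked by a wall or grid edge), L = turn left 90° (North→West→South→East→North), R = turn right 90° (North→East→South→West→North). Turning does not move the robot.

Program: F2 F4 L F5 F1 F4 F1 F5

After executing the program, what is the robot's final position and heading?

Start: (x=1, y=0), facing East
  F2: move forward 2, now at (x=3, y=0)
  F4: move forward 4, now at (x=7, y=0)
  L: turn left, now facing North
  F5: move forward 0/5 (blocked), now at (x=7, y=0)
  F1: move forward 0/1 (blocked), now at (x=7, y=0)
  F4: move forward 0/4 (blocked), now at (x=7, y=0)
  F1: move forward 0/1 (blocked), now at (x=7, y=0)
  F5: move forward 0/5 (blocked), now at (x=7, y=0)
Final: (x=7, y=0), facing North

Answer: Final position: (x=7, y=0), facing North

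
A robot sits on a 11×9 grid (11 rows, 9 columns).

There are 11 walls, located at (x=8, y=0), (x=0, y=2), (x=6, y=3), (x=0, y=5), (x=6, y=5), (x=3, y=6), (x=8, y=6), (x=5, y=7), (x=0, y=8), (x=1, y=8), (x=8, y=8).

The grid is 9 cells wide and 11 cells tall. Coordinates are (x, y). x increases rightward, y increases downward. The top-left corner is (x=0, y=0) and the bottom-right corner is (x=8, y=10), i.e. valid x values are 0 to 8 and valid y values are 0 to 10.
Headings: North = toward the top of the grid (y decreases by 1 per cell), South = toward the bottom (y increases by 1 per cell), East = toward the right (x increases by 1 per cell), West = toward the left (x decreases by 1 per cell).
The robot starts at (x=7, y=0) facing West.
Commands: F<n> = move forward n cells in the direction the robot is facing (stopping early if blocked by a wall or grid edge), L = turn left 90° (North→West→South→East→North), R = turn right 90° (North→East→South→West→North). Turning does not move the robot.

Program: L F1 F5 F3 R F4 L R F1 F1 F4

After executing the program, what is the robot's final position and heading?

Start: (x=7, y=0), facing West
  L: turn left, now facing South
  F1: move forward 1, now at (x=7, y=1)
  F5: move forward 5, now at (x=7, y=6)
  F3: move forward 3, now at (x=7, y=9)
  R: turn right, now facing West
  F4: move forward 4, now at (x=3, y=9)
  L: turn left, now facing South
  R: turn right, now facing West
  F1: move forward 1, now at (x=2, y=9)
  F1: move forward 1, now at (x=1, y=9)
  F4: move forward 1/4 (blocked), now at (x=0, y=9)
Final: (x=0, y=9), facing West

Answer: Final position: (x=0, y=9), facing West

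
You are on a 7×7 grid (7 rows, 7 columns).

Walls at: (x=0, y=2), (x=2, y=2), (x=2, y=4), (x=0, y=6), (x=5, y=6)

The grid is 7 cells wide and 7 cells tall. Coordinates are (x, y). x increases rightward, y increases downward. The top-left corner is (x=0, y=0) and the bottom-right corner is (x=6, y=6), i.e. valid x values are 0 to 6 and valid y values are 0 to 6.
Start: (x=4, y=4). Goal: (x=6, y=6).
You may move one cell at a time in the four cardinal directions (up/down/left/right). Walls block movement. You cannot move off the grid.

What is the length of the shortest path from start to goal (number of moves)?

BFS from (x=4, y=4) until reaching (x=6, y=6):
  Distance 0: (x=4, y=4)
  Distance 1: (x=4, y=3), (x=3, y=4), (x=5, y=4), (x=4, y=5)
  Distance 2: (x=4, y=2), (x=3, y=3), (x=5, y=3), (x=6, y=4), (x=3, y=5), (x=5, y=5), (x=4, y=6)
  Distance 3: (x=4, y=1), (x=3, y=2), (x=5, y=2), (x=2, y=3), (x=6, y=3), (x=2, y=5), (x=6, y=5), (x=3, y=6)
  Distance 4: (x=4, y=0), (x=3, y=1), (x=5, y=1), (x=6, y=2), (x=1, y=3), (x=1, y=5), (x=2, y=6), (x=6, y=6)  <- goal reached here
One shortest path (4 moves): (x=4, y=4) -> (x=5, y=4) -> (x=6, y=4) -> (x=6, y=5) -> (x=6, y=6)

Answer: Shortest path length: 4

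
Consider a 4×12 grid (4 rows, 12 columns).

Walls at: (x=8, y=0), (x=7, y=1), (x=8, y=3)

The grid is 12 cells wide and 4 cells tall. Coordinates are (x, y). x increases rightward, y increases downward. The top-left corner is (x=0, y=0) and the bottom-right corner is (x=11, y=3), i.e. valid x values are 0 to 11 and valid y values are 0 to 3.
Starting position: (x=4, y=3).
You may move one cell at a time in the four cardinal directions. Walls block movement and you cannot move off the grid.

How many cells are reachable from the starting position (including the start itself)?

Answer: Reachable cells: 45

Derivation:
BFS flood-fill from (x=4, y=3):
  Distance 0: (x=4, y=3)
  Distance 1: (x=4, y=2), (x=3, y=3), (x=5, y=3)
  Distance 2: (x=4, y=1), (x=3, y=2), (x=5, y=2), (x=2, y=3), (x=6, y=3)
  Distance 3: (x=4, y=0), (x=3, y=1), (x=5, y=1), (x=2, y=2), (x=6, y=2), (x=1, y=3), (x=7, y=3)
  Distance 4: (x=3, y=0), (x=5, y=0), (x=2, y=1), (x=6, y=1), (x=1, y=2), (x=7, y=2), (x=0, y=3)
  Distance 5: (x=2, y=0), (x=6, y=0), (x=1, y=1), (x=0, y=2), (x=8, y=2)
  Distance 6: (x=1, y=0), (x=7, y=0), (x=0, y=1), (x=8, y=1), (x=9, y=2)
  Distance 7: (x=0, y=0), (x=9, y=1), (x=10, y=2), (x=9, y=3)
  Distance 8: (x=9, y=0), (x=10, y=1), (x=11, y=2), (x=10, y=3)
  Distance 9: (x=10, y=0), (x=11, y=1), (x=11, y=3)
  Distance 10: (x=11, y=0)
Total reachable: 45 (grid has 45 open cells total)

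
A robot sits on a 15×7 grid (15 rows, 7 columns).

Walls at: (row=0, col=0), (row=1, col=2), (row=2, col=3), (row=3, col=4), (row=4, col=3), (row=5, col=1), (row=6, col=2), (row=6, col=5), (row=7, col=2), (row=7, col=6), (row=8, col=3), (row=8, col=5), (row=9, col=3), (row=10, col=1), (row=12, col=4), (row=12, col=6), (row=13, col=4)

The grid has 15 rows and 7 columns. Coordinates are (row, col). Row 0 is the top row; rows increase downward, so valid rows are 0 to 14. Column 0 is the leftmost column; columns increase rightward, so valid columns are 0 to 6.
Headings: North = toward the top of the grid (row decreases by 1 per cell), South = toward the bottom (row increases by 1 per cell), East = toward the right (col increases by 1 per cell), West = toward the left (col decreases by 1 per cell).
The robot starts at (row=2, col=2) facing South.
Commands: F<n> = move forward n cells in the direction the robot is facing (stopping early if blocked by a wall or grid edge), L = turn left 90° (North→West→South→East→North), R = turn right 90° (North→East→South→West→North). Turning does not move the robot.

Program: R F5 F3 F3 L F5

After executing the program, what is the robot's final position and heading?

Start: (row=2, col=2), facing South
  R: turn right, now facing West
  F5: move forward 2/5 (blocked), now at (row=2, col=0)
  F3: move forward 0/3 (blocked), now at (row=2, col=0)
  F3: move forward 0/3 (blocked), now at (row=2, col=0)
  L: turn left, now facing South
  F5: move forward 5, now at (row=7, col=0)
Final: (row=7, col=0), facing South

Answer: Final position: (row=7, col=0), facing South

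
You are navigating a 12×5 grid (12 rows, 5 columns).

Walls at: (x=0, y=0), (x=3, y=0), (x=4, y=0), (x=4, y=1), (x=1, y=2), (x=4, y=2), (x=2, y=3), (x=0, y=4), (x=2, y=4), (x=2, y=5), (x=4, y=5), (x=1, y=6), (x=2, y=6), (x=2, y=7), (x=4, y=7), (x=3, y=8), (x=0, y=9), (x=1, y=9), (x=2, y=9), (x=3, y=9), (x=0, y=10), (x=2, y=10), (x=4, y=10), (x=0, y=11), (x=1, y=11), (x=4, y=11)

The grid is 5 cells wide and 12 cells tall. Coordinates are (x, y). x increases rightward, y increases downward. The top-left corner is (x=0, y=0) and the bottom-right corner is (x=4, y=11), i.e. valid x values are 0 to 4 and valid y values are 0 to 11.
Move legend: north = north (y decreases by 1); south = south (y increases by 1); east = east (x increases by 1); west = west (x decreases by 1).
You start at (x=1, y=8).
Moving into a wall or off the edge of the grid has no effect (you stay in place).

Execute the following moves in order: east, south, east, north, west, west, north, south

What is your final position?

Start: (x=1, y=8)
  east (east): (x=1, y=8) -> (x=2, y=8)
  south (south): blocked, stay at (x=2, y=8)
  east (east): blocked, stay at (x=2, y=8)
  north (north): blocked, stay at (x=2, y=8)
  west (west): (x=2, y=8) -> (x=1, y=8)
  west (west): (x=1, y=8) -> (x=0, y=8)
  north (north): (x=0, y=8) -> (x=0, y=7)
  south (south): (x=0, y=7) -> (x=0, y=8)
Final: (x=0, y=8)

Answer: Final position: (x=0, y=8)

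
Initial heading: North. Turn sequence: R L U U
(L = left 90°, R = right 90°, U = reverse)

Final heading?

Answer: Final heading: North

Derivation:
Start: North
  R (right (90° clockwise)) -> East
  L (left (90° counter-clockwise)) -> North
  U (U-turn (180°)) -> South
  U (U-turn (180°)) -> North
Final: North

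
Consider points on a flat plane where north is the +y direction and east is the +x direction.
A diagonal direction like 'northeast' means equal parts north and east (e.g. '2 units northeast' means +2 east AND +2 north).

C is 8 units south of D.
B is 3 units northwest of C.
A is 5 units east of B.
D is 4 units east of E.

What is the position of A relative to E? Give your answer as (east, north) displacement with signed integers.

Place E at the origin (east=0, north=0).
  D is 4 units east of E: delta (east=+4, north=+0); D at (east=4, north=0).
  C is 8 units south of D: delta (east=+0, north=-8); C at (east=4, north=-8).
  B is 3 units northwest of C: delta (east=-3, north=+3); B at (east=1, north=-5).
  A is 5 units east of B: delta (east=+5, north=+0); A at (east=6, north=-5).
Therefore A relative to E: (east=6, north=-5).

Answer: A is at (east=6, north=-5) relative to E.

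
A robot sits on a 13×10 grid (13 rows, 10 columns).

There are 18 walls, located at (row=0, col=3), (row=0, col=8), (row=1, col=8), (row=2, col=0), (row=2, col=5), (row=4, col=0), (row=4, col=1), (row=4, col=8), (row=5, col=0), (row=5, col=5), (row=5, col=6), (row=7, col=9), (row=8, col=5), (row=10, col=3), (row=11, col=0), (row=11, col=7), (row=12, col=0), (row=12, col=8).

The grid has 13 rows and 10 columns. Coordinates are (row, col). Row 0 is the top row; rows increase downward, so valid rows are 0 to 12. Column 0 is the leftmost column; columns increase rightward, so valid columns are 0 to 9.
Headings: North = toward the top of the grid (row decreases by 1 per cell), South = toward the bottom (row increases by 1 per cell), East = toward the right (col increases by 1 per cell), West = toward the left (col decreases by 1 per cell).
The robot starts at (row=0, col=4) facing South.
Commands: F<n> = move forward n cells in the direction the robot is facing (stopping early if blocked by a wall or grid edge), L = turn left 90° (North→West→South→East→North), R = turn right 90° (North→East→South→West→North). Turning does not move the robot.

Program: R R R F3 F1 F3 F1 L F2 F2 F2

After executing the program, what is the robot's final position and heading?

Answer: Final position: (row=0, col=7), facing North

Derivation:
Start: (row=0, col=4), facing South
  R: turn right, now facing West
  R: turn right, now facing North
  R: turn right, now facing East
  F3: move forward 3, now at (row=0, col=7)
  F1: move forward 0/1 (blocked), now at (row=0, col=7)
  F3: move forward 0/3 (blocked), now at (row=0, col=7)
  F1: move forward 0/1 (blocked), now at (row=0, col=7)
  L: turn left, now facing North
  [×3]F2: move forward 0/2 (blocked), now at (row=0, col=7)
Final: (row=0, col=7), facing North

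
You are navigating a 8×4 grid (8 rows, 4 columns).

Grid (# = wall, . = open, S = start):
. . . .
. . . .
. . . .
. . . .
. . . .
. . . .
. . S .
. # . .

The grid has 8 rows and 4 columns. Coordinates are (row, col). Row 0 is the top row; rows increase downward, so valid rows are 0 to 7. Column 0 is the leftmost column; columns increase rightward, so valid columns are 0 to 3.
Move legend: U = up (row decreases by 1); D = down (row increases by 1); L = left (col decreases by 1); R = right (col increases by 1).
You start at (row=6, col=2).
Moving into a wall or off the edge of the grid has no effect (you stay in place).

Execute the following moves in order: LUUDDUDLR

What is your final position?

Answer: Final position: (row=6, col=1)

Derivation:
Start: (row=6, col=2)
  L (left): (row=6, col=2) -> (row=6, col=1)
  U (up): (row=6, col=1) -> (row=5, col=1)
  U (up): (row=5, col=1) -> (row=4, col=1)
  D (down): (row=4, col=1) -> (row=5, col=1)
  D (down): (row=5, col=1) -> (row=6, col=1)
  U (up): (row=6, col=1) -> (row=5, col=1)
  D (down): (row=5, col=1) -> (row=6, col=1)
  L (left): (row=6, col=1) -> (row=6, col=0)
  R (right): (row=6, col=0) -> (row=6, col=1)
Final: (row=6, col=1)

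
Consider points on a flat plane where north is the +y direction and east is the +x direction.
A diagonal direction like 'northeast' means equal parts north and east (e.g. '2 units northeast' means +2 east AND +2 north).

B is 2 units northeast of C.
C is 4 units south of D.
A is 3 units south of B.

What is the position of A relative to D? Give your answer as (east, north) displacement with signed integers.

Place D at the origin (east=0, north=0).
  C is 4 units south of D: delta (east=+0, north=-4); C at (east=0, north=-4).
  B is 2 units northeast of C: delta (east=+2, north=+2); B at (east=2, north=-2).
  A is 3 units south of B: delta (east=+0, north=-3); A at (east=2, north=-5).
Therefore A relative to D: (east=2, north=-5).

Answer: A is at (east=2, north=-5) relative to D.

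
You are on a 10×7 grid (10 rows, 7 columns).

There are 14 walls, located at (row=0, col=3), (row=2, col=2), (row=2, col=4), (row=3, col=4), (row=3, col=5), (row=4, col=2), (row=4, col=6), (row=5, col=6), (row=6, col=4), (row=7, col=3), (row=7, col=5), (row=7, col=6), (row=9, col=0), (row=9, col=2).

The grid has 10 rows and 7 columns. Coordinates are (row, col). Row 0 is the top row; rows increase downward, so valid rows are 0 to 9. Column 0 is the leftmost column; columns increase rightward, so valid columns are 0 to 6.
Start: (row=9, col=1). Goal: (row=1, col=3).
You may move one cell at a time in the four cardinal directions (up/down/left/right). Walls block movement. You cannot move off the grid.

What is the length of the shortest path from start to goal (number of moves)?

Answer: Shortest path length: 10

Derivation:
BFS from (row=9, col=1) until reaching (row=1, col=3):
  Distance 0: (row=9, col=1)
  Distance 1: (row=8, col=1)
  Distance 2: (row=7, col=1), (row=8, col=0), (row=8, col=2)
  Distance 3: (row=6, col=1), (row=7, col=0), (row=7, col=2), (row=8, col=3)
  Distance 4: (row=5, col=1), (row=6, col=0), (row=6, col=2), (row=8, col=4), (row=9, col=3)
  Distance 5: (row=4, col=1), (row=5, col=0), (row=5, col=2), (row=6, col=3), (row=7, col=4), (row=8, col=5), (row=9, col=4)
  Distance 6: (row=3, col=1), (row=4, col=0), (row=5, col=3), (row=8, col=6), (row=9, col=5)
  Distance 7: (row=2, col=1), (row=3, col=0), (row=3, col=2), (row=4, col=3), (row=5, col=4), (row=9, col=6)
  Distance 8: (row=1, col=1), (row=2, col=0), (row=3, col=3), (row=4, col=4), (row=5, col=5)
  Distance 9: (row=0, col=1), (row=1, col=0), (row=1, col=2), (row=2, col=3), (row=4, col=5), (row=6, col=5)
  Distance 10: (row=0, col=0), (row=0, col=2), (row=1, col=3), (row=6, col=6)  <- goal reached here
One shortest path (10 moves): (row=9, col=1) -> (row=8, col=1) -> (row=8, col=2) -> (row=7, col=2) -> (row=6, col=2) -> (row=6, col=3) -> (row=5, col=3) -> (row=4, col=3) -> (row=3, col=3) -> (row=2, col=3) -> (row=1, col=3)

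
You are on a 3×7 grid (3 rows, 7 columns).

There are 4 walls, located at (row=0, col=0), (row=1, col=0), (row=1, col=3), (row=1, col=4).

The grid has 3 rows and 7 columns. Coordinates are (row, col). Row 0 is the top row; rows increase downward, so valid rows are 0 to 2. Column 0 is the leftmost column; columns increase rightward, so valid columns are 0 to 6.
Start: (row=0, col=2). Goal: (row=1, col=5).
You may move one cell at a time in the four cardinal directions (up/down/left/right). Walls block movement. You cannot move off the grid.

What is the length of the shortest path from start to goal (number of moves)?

Answer: Shortest path length: 4

Derivation:
BFS from (row=0, col=2) until reaching (row=1, col=5):
  Distance 0: (row=0, col=2)
  Distance 1: (row=0, col=1), (row=0, col=3), (row=1, col=2)
  Distance 2: (row=0, col=4), (row=1, col=1), (row=2, col=2)
  Distance 3: (row=0, col=5), (row=2, col=1), (row=2, col=3)
  Distance 4: (row=0, col=6), (row=1, col=5), (row=2, col=0), (row=2, col=4)  <- goal reached here
One shortest path (4 moves): (row=0, col=2) -> (row=0, col=3) -> (row=0, col=4) -> (row=0, col=5) -> (row=1, col=5)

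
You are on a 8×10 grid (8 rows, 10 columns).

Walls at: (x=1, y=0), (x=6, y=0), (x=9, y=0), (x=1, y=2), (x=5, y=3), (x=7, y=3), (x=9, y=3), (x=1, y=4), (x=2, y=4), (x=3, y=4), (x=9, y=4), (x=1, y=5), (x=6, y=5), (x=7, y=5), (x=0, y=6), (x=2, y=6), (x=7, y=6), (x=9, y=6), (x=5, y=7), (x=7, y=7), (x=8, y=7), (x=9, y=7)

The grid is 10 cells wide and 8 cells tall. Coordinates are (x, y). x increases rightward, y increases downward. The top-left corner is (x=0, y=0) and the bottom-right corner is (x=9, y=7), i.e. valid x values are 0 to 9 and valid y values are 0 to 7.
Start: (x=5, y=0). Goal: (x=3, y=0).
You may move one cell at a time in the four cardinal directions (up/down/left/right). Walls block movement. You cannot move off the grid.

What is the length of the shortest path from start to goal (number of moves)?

BFS from (x=5, y=0) until reaching (x=3, y=0):
  Distance 0: (x=5, y=0)
  Distance 1: (x=4, y=0), (x=5, y=1)
  Distance 2: (x=3, y=0), (x=4, y=1), (x=6, y=1), (x=5, y=2)  <- goal reached here
One shortest path (2 moves): (x=5, y=0) -> (x=4, y=0) -> (x=3, y=0)

Answer: Shortest path length: 2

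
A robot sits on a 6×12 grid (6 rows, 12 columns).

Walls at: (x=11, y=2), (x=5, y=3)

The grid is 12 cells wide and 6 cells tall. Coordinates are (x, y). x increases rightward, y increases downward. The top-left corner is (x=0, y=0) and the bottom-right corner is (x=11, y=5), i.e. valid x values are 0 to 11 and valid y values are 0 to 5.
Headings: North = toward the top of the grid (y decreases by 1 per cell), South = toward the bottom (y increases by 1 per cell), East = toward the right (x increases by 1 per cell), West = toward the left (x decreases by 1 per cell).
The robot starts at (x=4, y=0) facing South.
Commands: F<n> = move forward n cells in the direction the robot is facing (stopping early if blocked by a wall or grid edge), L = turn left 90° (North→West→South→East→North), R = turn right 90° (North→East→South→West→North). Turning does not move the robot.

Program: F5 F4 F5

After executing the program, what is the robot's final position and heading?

Start: (x=4, y=0), facing South
  F5: move forward 5, now at (x=4, y=5)
  F4: move forward 0/4 (blocked), now at (x=4, y=5)
  F5: move forward 0/5 (blocked), now at (x=4, y=5)
Final: (x=4, y=5), facing South

Answer: Final position: (x=4, y=5), facing South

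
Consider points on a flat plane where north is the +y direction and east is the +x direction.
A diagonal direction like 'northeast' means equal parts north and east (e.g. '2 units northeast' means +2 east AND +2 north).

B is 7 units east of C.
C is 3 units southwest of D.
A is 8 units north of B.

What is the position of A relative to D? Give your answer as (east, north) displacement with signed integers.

Answer: A is at (east=4, north=5) relative to D.

Derivation:
Place D at the origin (east=0, north=0).
  C is 3 units southwest of D: delta (east=-3, north=-3); C at (east=-3, north=-3).
  B is 7 units east of C: delta (east=+7, north=+0); B at (east=4, north=-3).
  A is 8 units north of B: delta (east=+0, north=+8); A at (east=4, north=5).
Therefore A relative to D: (east=4, north=5).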